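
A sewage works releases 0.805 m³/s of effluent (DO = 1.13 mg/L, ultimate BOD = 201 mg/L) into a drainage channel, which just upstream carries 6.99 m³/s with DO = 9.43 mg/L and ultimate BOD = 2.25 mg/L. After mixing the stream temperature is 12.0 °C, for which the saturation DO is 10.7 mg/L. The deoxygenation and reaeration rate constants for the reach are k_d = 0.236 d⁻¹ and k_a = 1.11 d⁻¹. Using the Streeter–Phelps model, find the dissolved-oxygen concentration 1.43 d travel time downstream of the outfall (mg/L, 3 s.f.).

DO ≈ 7.13 mg/L

Mixed DO = (6.99×9.43 + 0.805×1.13)/(6.99+0.805) = 66.83/7.795 = 8.573 mg/L.
Mixed L₀ = (6.99×2.25 + 0.805×201)/(7.795) = 177.5/7.795 = 22.78 mg/L.
Initial deficit D₀ = C_s − DO₀ = 10.7 − 8.573 = 2.127 mg/L.
D(1.43) = [0.236×22.78/(1.11−0.236)](e^(−0.236×1.43) − e^(−1.11×1.43)) + 2.127 e^(−1.11×1.43)
= 6.150 × (0.7136 − 0.2045) + 2.127 × 0.2045 = 3.566 mg/L.
DO = 10.7 − 3.566 = 7.134 mg/L.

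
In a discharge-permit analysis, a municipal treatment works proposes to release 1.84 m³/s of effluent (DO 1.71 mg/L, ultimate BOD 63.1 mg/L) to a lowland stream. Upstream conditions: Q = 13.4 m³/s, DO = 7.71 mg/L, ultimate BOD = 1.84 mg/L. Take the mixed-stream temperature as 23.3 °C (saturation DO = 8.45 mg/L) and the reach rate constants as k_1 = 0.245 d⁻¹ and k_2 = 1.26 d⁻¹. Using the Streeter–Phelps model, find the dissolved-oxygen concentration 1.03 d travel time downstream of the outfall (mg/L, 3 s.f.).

DO ≈ 6.93 mg/L

Mixed DO = (13.4×7.71 + 1.84×1.71)/(13.4+1.84) = 106.5/15.24 = 6.986 mg/L.
Mixed L₀ = (13.4×1.84 + 1.84×63.1)/(15.24) = 140.8/15.24 = 9.236 mg/L.
Initial deficit D₀ = C_s − DO₀ = 8.45 − 6.986 = 1.464 mg/L.
D(1.03) = [0.245×9.236/(1.26−0.245)](e^(−0.245×1.03) − e^(−1.26×1.03)) + 1.464 e^(−1.26×1.03)
= 2.229 × (0.7770 − 0.2731) + 1.464 × 0.2731 = 1.523 mg/L.
DO = 8.45 − 1.523 = 6.927 mg/L.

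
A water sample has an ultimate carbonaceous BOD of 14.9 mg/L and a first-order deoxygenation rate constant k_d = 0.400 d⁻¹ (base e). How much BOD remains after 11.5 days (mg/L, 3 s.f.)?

L ≈ 0.150 mg/L

L_t = L₀ e^(−k_d t) = 14.9 × e^(−0.400×11.5) = 14.9 × 0.01005 = 0.1498 mg/L.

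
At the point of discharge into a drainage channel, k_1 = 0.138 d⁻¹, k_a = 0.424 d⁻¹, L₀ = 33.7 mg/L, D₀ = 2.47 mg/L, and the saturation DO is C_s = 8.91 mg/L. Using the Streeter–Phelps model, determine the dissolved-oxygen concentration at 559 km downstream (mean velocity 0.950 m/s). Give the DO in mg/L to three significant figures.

DO ≈ 3.33 mg/L

Travel time t = x/v = 559 km / (0.950 m/s) = 559000 m / 0.950 m/s = 588400 s = 6.810 d.
k_1 L₀/(k_a−k_1) = 0.138×33.7/(0.424−0.138) = 4.651/0.2860 = 16.26 mg/L.
e^(−k_1 t) = e^(−0.138×6.810) = 0.3907; e^(−k_a t) = e^(−0.424×6.810) = 0.05571.
D = 16.26 × (0.3907 − 0.05571) + 2.47 × 0.05571 = 5.447 + 0.1376 = 5.585 mg/L.
DO = C_s − D = 8.91 − 5.585 = 3.325 mg/L.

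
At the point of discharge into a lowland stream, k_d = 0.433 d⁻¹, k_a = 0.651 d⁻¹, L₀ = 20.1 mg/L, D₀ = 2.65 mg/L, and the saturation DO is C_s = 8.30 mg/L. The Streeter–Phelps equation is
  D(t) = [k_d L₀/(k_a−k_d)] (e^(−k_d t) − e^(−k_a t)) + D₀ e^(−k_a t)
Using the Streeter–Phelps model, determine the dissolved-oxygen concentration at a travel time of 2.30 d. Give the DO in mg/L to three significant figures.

DO ≈ 1.89 mg/L

k_d L₀/(k_a−k_d) = 0.433×20.1/(0.651−0.433) = 8.703/0.2180 = 39.92 mg/L.
e^(−k_d t) = e^(−0.433×2.300) = 0.3694; e^(−k_a t) = e^(−0.651×2.300) = 0.2237.
D = 39.92 × (0.3694 − 0.2237) + 2.65 × 0.2237 = 5.815 + 0.5929 = 6.408 mg/L.
DO = C_s − D = 8.30 − 6.408 = 1.892 mg/L.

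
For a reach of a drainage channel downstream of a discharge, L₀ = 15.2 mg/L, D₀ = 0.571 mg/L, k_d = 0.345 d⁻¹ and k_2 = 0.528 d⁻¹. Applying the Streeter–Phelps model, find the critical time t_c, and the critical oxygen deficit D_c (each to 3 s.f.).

At the critical point dD/dt = 0, so k_d L₀ e^(−k_d t) = k_2 D. Substituting D(t) from the Streeter–Phelps equation and solving for t gives
t_c = ln[(k_2/k_d)(1 − D₀(k_2−k_d)/(k_d L₀))] / (k_2−k_d).
Here k_2−k_d = 0.1830 d⁻¹ and 1 − D₀(k_2−k_d)/(k_d L₀) = 1 − 0.571×0.1830/(0.345×15.2) = 0.9801, so
t_c = ln(1.530 × 0.9801) / 0.1830 = 0.4054 / 0.1830 = 2.215 d.
L(t_c) = L₀ e^(−k_d t_c) = 15.2 × 0.4656 = 7.078 mg/L, and at the critical point k_2 D_c = k_d L, so D_c = (0.345/0.528) × 7.078 = 4.625 mg/L.

t_c ≈ 2.22 d; D_c ≈ 4.62 mg/L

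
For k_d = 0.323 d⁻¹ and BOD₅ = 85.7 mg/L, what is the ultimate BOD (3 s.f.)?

L₀ ≈ 107 mg/L

BOD₅ = L₀(1 − e^(−5k_d)) ⇒ L₀ = BOD₅ / (1 − e^(−5×0.323))
= 85.7 / (1 − 0.1989) = 85.7 / 0.8011 = 107.0 mg/L.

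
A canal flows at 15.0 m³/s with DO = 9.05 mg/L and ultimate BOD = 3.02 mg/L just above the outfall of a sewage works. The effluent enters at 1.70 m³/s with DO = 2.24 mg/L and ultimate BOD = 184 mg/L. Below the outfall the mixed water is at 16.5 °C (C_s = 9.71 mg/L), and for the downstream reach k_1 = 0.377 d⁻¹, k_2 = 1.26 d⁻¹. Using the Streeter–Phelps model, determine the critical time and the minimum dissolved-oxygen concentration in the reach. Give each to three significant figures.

t_c ≈ 1.19 d; minimum DO ≈ 5.61 mg/L

Mixed DO = (15.0×9.05 + 1.70×2.24)/(15.0+1.70) = 139.6/16.70 = 8.357 mg/L.
Mixed L₀ = (15.0×3.02 + 1.70×184)/(16.70) = 358.1/16.70 = 21.44 mg/L.
Initial deficit D₀ = C_s − DO₀ = 9.71 − 8.357 = 1.353 mg/L.
t_c = (1/0.8830) ln[(1.26/0.377)(1 − 1.353×0.8830/(0.377×21.44))] = 1.133 × ln(2.848) = 1.185 d.
D_c = (0.377/1.26) × 21.44 × e^(−0.377×1.185) = 0.2992 × 21.44 × 0.6396 = 4.104 mg/L.
Minimum DO = 9.71 − 4.104 = 5.606 mg/L.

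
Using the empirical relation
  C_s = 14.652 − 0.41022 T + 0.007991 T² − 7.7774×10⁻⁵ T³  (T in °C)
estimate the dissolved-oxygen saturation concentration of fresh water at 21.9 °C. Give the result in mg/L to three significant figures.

C_s ≈ 8.68 mg/L

C_s = 14.652 − 0.41022×21.9 + 0.007991×21.9² − 7.7774×10⁻⁵×21.9³ = 8.684 mg/L.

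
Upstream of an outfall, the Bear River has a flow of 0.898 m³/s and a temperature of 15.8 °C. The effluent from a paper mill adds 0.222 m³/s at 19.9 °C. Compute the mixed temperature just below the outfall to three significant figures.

Flow-weighted mixing: C = (Q_r C_r + Q_w C_w)/(Q_r + Q_w)
= (0.898×15.8 + 0.222×19.9)/(0.898 + 0.222) = 18.61/1.120 = 16.61 °C.

16.6 °C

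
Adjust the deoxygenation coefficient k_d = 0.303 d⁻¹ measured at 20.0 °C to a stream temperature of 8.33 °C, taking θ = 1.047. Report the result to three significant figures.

k_d(T₂) = k_d(T₁) · θ^(T₂−T₁) = 0.303 × 1.047^(8.33−20.0)
= 0.303 × 1.047^-11.7 = 0.303 × 0.5851 = 0.1773 d⁻¹.

k_d ≈ 0.177 d⁻¹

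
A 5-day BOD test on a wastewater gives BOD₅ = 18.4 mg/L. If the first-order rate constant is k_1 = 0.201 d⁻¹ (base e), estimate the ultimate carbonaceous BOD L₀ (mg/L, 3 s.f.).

L₀ ≈ 29.0 mg/L

BOD₅ = L₀(1 − e^(−5k_1)) ⇒ L₀ = BOD₅ / (1 − e^(−5×0.201))
= 18.4 / (1 − 0.3660) = 18.4 / 0.6340 = 29.02 mg/L.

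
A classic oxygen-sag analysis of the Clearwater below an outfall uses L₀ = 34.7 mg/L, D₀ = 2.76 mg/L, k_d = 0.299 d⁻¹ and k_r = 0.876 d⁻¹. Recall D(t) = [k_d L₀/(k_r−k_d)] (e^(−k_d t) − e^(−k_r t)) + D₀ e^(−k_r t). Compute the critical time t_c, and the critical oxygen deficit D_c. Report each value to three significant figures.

At the critical point dD/dt = 0, so k_d L₀ e^(−k_d t) = k_r D. Substituting D(t) from the Streeter–Phelps equation and solving for t gives
t_c = ln[(k_r/k_d)(1 − D₀(k_r−k_d)/(k_d L₀))] / (k_r−k_d).
Here k_r−k_d = 0.5770 d⁻¹ and 1 − D₀(k_r−k_d)/(k_d L₀) = 1 − 2.76×0.5770/(0.299×34.7) = 0.8465, so
t_c = ln(2.930 × 0.8465) / 0.5770 = 0.9083 / 0.5770 = 1.574 d.
D_c = (k_d/k_r) L₀ e^(−k_d t_c) = (0.299/0.876) × 34.7 × e^(−0.299×1.574) = 0.3413 × 34.7 × 0.6246 = 7.398 mg/L.

t_c ≈ 1.57 d; D_c ≈ 7.40 mg/L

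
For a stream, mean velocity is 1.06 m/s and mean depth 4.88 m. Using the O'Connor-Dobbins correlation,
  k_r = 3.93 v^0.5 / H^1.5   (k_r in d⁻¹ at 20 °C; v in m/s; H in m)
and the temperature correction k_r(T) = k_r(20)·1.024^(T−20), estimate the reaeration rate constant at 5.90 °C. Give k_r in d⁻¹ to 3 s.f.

k_r ≈ 0.269 d⁻¹

k_r(20) = 3.93 × 1.06^0.5 / 4.88^1.5 = 3.93 × 1.030 / 10.78 = 0.3753 d⁻¹.
k_r(5.90) = 0.3753 × 1.024^(5.90−20) = 0.3753 × 0.7158 = 0.2686 d⁻¹.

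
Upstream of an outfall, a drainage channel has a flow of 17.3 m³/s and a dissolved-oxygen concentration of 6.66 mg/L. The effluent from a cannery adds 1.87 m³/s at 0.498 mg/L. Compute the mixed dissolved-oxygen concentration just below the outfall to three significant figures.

6.06 mg/L

Flow-weighted mixing: C = (Q_r C_r + Q_w C_w)/(Q_r + Q_w)
= (17.3×6.66 + 1.87×0.498)/(17.3 + 1.87) = 116.1/19.17 = 6.059 mg/L.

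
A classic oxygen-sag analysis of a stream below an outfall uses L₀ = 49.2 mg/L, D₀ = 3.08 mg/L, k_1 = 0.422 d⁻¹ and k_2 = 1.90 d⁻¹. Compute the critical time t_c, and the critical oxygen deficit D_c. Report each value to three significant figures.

t_c = [1/(k_2−k_1)] ln[(k_2/k_1)(1 − D₀(k_2−k_1)/(k_1 L₀))]
= [1/(1.90−0.422)] ln[(1.90/0.422)(1 − 3.08×1.478/(0.422×49.2))]
= (1/1.478) ln[4.502 × 0.7807] = 0.6766 × ln(3.515) = 0.6766 × 1.257 = 0.8505 d.
D_c = (k_1/k_2) L₀ e^(−k_1 t_c) = (0.422/1.90) × 49.2 × e^(−0.422×0.8505) = 0.2221 × 49.2 × 0.6984 = 7.632 mg/L.

t_c ≈ 0.851 d; D_c ≈ 7.63 mg/L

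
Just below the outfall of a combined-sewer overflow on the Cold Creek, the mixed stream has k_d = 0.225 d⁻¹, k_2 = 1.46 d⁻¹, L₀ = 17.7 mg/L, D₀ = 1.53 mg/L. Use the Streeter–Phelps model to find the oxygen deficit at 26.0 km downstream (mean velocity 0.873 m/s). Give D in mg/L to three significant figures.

Travel time t = x/v = 26.0 km / (0.873 m/s) = 26000 m / 0.873 m/s = 29780 s = 0.3447 d.
k_d L₀/(k_2−k_d) = 0.225×17.7/(1.46−0.225) = 3.982/1.235 = 3.225 mg/L.
e^(−k_d t) = e^(−0.225×0.3447) = 0.9254; e^(−k_2 t) = e^(−1.46×0.3447) = 0.6046.
D = 3.225 × (0.9254 − 0.6046) + 1.53 × 0.6046 = 1.035 + 0.9250 = 1.960 mg/L.

D ≈ 1.96 mg/L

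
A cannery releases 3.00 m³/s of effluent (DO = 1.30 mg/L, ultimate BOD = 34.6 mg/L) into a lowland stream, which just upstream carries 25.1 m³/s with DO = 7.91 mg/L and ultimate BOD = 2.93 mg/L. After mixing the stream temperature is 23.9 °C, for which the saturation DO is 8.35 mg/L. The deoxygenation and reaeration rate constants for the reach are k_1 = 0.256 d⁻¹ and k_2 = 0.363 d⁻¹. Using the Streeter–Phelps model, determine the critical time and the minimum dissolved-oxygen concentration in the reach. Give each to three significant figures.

Mixed DO = (25.1×7.91 + 3.00×1.30)/(25.1+3.00) = 202.4/28.10 = 7.204 mg/L.
Mixed L₀ = (25.1×2.93 + 3.00×34.6)/(28.10) = 177.3/28.10 = 6.311 mg/L.
Initial deficit D₀ = C_s − DO₀ = 8.35 − 7.204 = 1.146 mg/L.
t_c = (1/0.1070) ln[(0.363/0.256)(1 − 1.146×0.1070/(0.256×6.311))] = 9.346 × ln(1.310) = 2.526 d.
D_c = (0.256/0.363) × 6.311 × e^(−0.256×2.526) = 0.7052 × 6.311 × 0.5238 = 2.331 mg/L.
Minimum DO = 8.35 − 2.331 = 6.019 mg/L.

t_c ≈ 2.53 d; minimum DO ≈ 6.02 mg/L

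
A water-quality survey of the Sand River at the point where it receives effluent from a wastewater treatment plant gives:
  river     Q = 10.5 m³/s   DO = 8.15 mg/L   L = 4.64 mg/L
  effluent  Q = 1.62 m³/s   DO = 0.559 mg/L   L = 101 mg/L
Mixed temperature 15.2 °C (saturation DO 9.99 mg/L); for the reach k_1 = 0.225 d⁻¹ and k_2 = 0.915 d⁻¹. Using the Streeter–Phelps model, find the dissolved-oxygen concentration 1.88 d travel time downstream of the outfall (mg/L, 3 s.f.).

Mixed DO = (10.5×8.15 + 1.62×0.559)/(10.5+1.62) = 86.48/12.12 = 7.135 mg/L.
Mixed L₀ = (10.5×4.64 + 1.62×101)/(12.12) = 212.3/12.12 = 17.52 mg/L.
Initial deficit D₀ = C_s − DO₀ = 9.99 − 7.135 = 2.855 mg/L.
D(1.88) = [0.225×17.52/(0.915−0.225)](e^(−0.225×1.88) − e^(−0.915×1.88)) + 2.855 e^(−0.915×1.88)
= 5.713 × (0.6551 − 0.1790) + 2.855 × 0.1790 = 3.231 mg/L.
DO = 9.99 − 3.231 = 6.759 mg/L.

DO ≈ 6.76 mg/L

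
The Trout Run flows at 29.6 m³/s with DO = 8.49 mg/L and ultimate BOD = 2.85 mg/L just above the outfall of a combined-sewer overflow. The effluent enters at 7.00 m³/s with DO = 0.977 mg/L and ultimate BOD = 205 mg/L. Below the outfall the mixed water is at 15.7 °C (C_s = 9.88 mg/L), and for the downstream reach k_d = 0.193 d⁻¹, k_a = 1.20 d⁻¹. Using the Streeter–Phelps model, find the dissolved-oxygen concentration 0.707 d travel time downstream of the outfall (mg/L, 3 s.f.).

DO ≈ 5.13 mg/L

Mixed DO = (29.6×8.49 + 7.00×0.977)/(29.6+7.00) = 258.1/36.60 = 7.053 mg/L.
Mixed L₀ = (29.6×2.85 + 7.00×205)/(36.60) = 1519/36.60 = 41.51 mg/L.
Initial deficit D₀ = C_s − DO₀ = 9.88 − 7.053 = 2.827 mg/L.
D(0.707) = [0.193×41.51/(1.20−0.193)](e^(−0.193×0.707) − e^(−1.20×0.707)) + 2.827 e^(−1.20×0.707)
= 7.956 × (0.8724 − 0.4281) + 2.827 × 0.4281 = 4.746 mg/L.
DO = 9.88 − 4.746 = 5.134 mg/L.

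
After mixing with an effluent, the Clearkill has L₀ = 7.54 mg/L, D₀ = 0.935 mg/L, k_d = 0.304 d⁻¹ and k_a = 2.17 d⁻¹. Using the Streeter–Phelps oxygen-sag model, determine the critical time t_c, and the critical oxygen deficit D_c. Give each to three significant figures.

t_c = [1/(k_a−k_d)] ln[(k_a/k_d)(1 − D₀(k_a−k_d)/(k_d L₀))]
= [1/(2.17−0.304)] ln[(2.17/0.304)(1 − 0.935×1.866/(0.304×7.54))]
= (1/1.866) ln[7.138 × 0.2388] = 0.5359 × ln(1.705) = 0.5359 × 0.5335 = 0.2859 d.
L(t_c) = L₀ e^(−k_d t_c) = 7.54 × 0.9168 = 6.912 mg/L, and at the critical point k_a D_c = k_d L, so D_c = (0.304/2.17) × 6.912 = 0.9684 mg/L.

t_c ≈ 0.286 d; D_c ≈ 0.968 mg/L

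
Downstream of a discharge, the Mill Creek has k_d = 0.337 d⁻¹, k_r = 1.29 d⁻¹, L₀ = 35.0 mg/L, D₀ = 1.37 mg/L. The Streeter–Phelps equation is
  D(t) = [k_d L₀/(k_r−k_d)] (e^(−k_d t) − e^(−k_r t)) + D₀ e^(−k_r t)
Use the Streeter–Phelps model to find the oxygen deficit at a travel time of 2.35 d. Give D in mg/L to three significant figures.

D ≈ 5.08 mg/L

k_d L₀/(k_r−k_d) = 0.337×35.0/(1.29−0.337) = 11.79/0.9530 = 12.38 mg/L.
e^(−k_d t) = e^(−0.337×2.350) = 0.4530; e^(−k_r t) = e^(−1.29×2.350) = 0.04824.
D = 12.38 × (0.4530 − 0.04824) + 1.37 × 0.04824 = 5.009 + 0.06609 = 5.075 mg/L.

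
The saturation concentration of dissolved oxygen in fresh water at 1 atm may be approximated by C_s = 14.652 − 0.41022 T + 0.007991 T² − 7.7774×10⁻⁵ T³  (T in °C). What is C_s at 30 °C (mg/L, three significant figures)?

C_s = 14.652 − 0.41022×30 + 0.007991×30² − 7.7774×10⁻⁵×30³ = 7.437 mg/L.

C_s ≈ 7.44 mg/L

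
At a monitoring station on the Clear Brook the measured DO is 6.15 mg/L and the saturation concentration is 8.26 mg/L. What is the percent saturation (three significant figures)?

74.5 % saturation

% saturation = C/C_s × 100 = 6.15/8.26 × 100 = 74.5 %.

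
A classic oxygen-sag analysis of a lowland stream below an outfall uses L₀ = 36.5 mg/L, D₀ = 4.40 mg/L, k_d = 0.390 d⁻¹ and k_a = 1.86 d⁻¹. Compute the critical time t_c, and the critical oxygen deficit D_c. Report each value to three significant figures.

t_c ≈ 0.651 d; D_c ≈ 5.94 mg/L

With k_a/k_d = 4.769 and 1 − D₀(k_a−k_d)/(k_d L₀) = 0.5456,
t_c = ln(4.769 × 0.5456) / (1.86 − 0.390) = ln(2.602) / 1.470 = 0.9564/1.470 = 0.6506 d.
D_c = (k_d/k_a) L₀ e^(−k_d t_c) = (0.390/1.86) × 36.5 × e^(−0.390×0.6506) = 0.2097 × 36.5 × 0.7759 = 5.938 mg/L.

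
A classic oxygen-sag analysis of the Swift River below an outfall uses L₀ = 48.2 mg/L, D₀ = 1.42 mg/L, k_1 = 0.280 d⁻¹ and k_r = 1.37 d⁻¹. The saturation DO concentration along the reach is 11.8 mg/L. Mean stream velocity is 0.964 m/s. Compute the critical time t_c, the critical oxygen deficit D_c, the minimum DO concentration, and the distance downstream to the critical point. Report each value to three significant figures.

With k_r/k_1 = 4.893 and 1 − D₀(k_r−k_1)/(k_1 L₀) = 0.8853,
t_c = ln(4.893 × 0.8853) / (1.37 − 0.280) = ln(4.332) / 1.090 = 1.466/1.090 = 1.345 d.
D_c = (k_1/k_r) L₀ e^(−k_1 t_c) = (0.280/1.37) × 48.2 × e^(−0.280×1.345) = 0.2044 × 48.2 × 0.6862 = 6.760 mg/L.
Minimum DO = C_s − D_c = 11.8 − 6.760 = 5.040 mg/L.
x_c = v t_c = 0.964 m/s × 1.345 d × 86400 s/d = 112000 m ≈ 112 km.

t_c ≈ 1.34 d; D_c ≈ 6.76 mg/L; min DO ≈ 5.04 mg/L; x_c ≈ 112 km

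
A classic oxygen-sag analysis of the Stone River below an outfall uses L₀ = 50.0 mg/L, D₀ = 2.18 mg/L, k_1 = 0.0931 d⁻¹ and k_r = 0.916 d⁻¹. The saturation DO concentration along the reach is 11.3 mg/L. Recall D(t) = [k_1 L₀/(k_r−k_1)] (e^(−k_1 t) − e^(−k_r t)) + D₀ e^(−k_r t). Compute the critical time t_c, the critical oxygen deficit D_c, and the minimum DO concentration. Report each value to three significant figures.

With k_r/k_1 = 9.839 and 1 − D₀(k_r−k_1)/(k_1 L₀) = 0.6146,
t_c = ln(9.839 × 0.6146) / (0.916 − 0.0931) = ln(6.047) / 0.8229 = 1.800/0.8229 = 2.187 d.
L(t_c) = L₀ e^(−k_1 t_c) = 50.0 × 0.8158 = 40.79 mg/L, and at the critical point k_r D_c = k_1 L, so D_c = (0.0931/0.916) × 40.79 = 4.146 mg/L.
Minimum DO = C_s − D_c = 11.3 − 4.146 = 7.154 mg/L.

t_c ≈ 2.19 d; D_c ≈ 4.15 mg/L; min DO ≈ 7.15 mg/L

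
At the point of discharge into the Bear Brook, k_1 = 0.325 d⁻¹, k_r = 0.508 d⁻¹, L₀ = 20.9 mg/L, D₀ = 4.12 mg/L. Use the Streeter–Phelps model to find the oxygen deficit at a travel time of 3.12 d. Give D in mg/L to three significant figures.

D ≈ 6.70 mg/L

k_1 L₀/(k_r−k_1) = 0.325×20.9/(0.508−0.325) = 6.792/0.1830 = 37.12 mg/L.
e^(−k_1 t) = e^(−0.325×3.120) = 0.3628; e^(−k_r t) = e^(−0.508×3.120) = 0.2050.
D = 37.12 × (0.3628 − 0.2050) + 4.12 × 0.2050 = 5.857 + 0.8444 = 6.702 mg/L.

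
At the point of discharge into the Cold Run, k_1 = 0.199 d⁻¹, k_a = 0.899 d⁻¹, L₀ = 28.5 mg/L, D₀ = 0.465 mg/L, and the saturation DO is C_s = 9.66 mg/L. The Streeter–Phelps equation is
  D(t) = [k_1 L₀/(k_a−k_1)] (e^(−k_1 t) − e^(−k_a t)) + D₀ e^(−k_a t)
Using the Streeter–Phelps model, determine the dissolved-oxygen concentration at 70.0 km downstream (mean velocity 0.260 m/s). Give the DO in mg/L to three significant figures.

DO ≈ 5.77 mg/L

Travel time t = x/v = 70.0 km / (0.260 m/s) = 70000 m / 0.260 m/s = 269200 s = 3.116 d.
k_1 L₀/(k_a−k_1) = 0.199×28.5/(0.899−0.199) = 5.671/0.7000 = 8.102 mg/L.
e^(−k_1 t) = e^(−0.199×3.116) = 0.5379; e^(−k_a t) = e^(−0.899×3.116) = 0.06073.
D = 8.102 × (0.5379 − 0.06073) + 0.465 × 0.06073 = 3.866 + 0.02824 = 3.894 mg/L.
DO = C_s − D = 9.66 − 3.894 = 5.766 mg/L.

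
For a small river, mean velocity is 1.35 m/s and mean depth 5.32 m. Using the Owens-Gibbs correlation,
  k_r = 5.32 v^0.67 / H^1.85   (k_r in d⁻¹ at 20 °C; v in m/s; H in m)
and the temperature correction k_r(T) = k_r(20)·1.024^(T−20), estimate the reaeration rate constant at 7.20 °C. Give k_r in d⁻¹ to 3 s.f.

k_r ≈ 0.218 d⁻¹

k_r(20) = 5.32 × 1.35^0.67 / 5.32^1.85 = 5.32 × 1.223 / 22.03 = 0.2953 d⁻¹.
k_r(7.20) = 0.2953 × 1.024^(7.20−20) = 0.2953 × 0.7382 = 0.2180 d⁻¹.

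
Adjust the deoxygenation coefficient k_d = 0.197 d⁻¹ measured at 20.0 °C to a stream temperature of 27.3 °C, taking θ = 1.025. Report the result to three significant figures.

k_d(T₂) = k_d(T₁) · θ^(T₂−T₁) = 0.197 × 1.025^(27.3−20.0)
= 0.197 × 1.025^7.30 = 0.197 × 1.198 = 0.2359 d⁻¹.

k_d ≈ 0.236 d⁻¹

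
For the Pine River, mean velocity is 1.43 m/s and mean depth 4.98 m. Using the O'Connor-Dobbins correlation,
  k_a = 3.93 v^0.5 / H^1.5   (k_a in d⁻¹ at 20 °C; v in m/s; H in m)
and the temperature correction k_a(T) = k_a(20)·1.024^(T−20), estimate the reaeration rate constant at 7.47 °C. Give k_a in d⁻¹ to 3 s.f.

k_a(20) = 3.93 × 1.43^0.5 / 4.98^1.5 = 3.93 × 1.196 / 11.11 = 0.4229 d⁻¹.
k_a(7.47) = 0.4229 × 1.024^(7.47−20) = 0.4229 × 0.7429 = 0.3142 d⁻¹.

k_a ≈ 0.314 d⁻¹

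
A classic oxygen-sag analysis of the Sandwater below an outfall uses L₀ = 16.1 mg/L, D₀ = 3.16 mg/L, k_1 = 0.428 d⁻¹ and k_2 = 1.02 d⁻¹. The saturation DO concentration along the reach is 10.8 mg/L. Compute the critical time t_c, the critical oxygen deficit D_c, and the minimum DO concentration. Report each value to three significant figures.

t_c ≈ 0.932 d; D_c ≈ 4.53 mg/L; min DO ≈ 6.27 mg/L

At the critical point dD/dt = 0, so k_1 L₀ e^(−k_1 t) = k_2 D. Substituting D(t) from the Streeter–Phelps equation and solving for t gives
t_c = ln[(k_2/k_1)(1 − D₀(k_2−k_1)/(k_1 L₀))] / (k_2−k_1).
Here k_2−k_1 = 0.5920 d⁻¹ and 1 − D₀(k_2−k_1)/(k_1 L₀) = 1 − 3.16×0.5920/(0.428×16.1) = 0.7285, so
t_c = ln(2.383 × 0.7285) / 0.5920 = 0.5517 / 0.5920 = 0.9319 d.
D_c = (k_1/k_2) L₀ e^(−k_1 t_c) = (0.428/1.02) × 16.1 × e^(−0.428×0.9319) = 0.4196 × 16.1 × 0.6711 = 4.534 mg/L.
Minimum DO = C_s − D_c = 10.8 − 4.534 = 6.266 mg/L.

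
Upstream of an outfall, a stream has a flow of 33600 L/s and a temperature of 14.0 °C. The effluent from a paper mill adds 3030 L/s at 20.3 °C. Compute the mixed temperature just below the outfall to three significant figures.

14.5 °C

Flow-weighted mixing: C = (Q_r C_r + Q_w C_w)/(Q_r + Q_w)
= (33600×14.0 + 3030×20.3)/(33600 + 3030) = 531900/36630 = 14.52 °C.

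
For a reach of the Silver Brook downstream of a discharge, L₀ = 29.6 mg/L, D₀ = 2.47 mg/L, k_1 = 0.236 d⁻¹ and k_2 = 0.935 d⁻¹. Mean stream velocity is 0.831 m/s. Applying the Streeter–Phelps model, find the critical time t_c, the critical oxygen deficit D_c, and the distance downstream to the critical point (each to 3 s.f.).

With k_2/k_1 = 3.962 and 1 − D₀(k_2−k_1)/(k_1 L₀) = 0.7528,
t_c = ln(3.962 × 0.7528) / (0.935 − 0.236) = ln(2.983) / 0.6990 = 1.093/0.6990 = 1.563 d.
D_c = (k_1/k_2) L₀ e^(−k_1 t_c) = (0.236/0.935) × 29.6 × e^(−0.236×1.563) = 0.2524 × 29.6 × 0.6915 = 5.166 mg/L.
x_c = v t_c = 0.831 m/s × 1.563 d × 86400 s/d = 112200 m ≈ 112 km.

t_c ≈ 1.56 d; D_c ≈ 5.17 mg/L; x_c ≈ 112 km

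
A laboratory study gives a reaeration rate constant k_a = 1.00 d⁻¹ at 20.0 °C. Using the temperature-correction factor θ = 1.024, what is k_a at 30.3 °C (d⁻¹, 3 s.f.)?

k_a(T₂) = k_a(T₁) · θ^(T₂−T₁) = 1.00 × 1.024^(30.3−20.0)
= 1.00 × 1.024^10.3 = 1.00 × 1.277 = 1.277 d⁻¹.

k_a ≈ 1.28 d⁻¹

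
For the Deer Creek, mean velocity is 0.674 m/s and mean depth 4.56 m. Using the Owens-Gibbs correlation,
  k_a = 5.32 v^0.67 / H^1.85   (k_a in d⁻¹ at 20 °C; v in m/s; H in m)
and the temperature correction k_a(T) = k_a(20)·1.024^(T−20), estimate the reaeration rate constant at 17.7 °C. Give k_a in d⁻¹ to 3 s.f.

k_a(20) = 5.32 × 0.674^0.67 / 4.56^1.85 = 5.32 × 0.7677 / 16.56 = 0.2466 d⁻¹.
k_a(17.7) = 0.2466 × 1.024^(17.7−20) = 0.2466 × 0.9469 = 0.2335 d⁻¹.

k_a ≈ 0.234 d⁻¹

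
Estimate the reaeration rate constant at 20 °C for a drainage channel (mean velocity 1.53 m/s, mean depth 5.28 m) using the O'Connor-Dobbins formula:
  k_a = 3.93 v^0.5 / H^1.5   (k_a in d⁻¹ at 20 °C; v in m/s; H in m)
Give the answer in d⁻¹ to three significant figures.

k_a ≈ 0.401 d⁻¹

k_a = 3.93 × 1.53^0.5 / 5.28^1.5 = 3.93 × 1.237 / 12.13 = 0.4007 d⁻¹.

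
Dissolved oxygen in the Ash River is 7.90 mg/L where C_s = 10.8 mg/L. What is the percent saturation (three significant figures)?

73.1 % saturation

% saturation = C/C_s × 100 = 7.90/10.8 × 100 = 73.1 %.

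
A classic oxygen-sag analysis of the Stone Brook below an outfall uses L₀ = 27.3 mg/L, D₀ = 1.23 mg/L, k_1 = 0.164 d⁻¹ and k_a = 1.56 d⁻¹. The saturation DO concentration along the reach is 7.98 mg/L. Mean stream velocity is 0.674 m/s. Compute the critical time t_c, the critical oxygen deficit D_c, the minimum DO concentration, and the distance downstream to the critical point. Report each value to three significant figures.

At the critical point dD/dt = 0, so k_1 L₀ e^(−k_1 t) = k_a D. Substituting D(t) from the Streeter–Phelps equation and solving for t gives
t_c = ln[(k_a/k_1)(1 − D₀(k_a−k_1)/(k_1 L₀))] / (k_a−k_1).
Here k_a−k_1 = 1.396 d⁻¹ and 1 − D₀(k_a−k_1)/(k_1 L₀) = 1 − 1.23×1.396/(0.164×27.3) = 0.6165, so
t_c = ln(9.512 × 0.6165) / 1.396 = 1.769 / 1.396 = 1.267 d.
L(t_c) = L₀ e^(−k_1 t_c) = 27.3 × 0.8124 = 22.18 mg/L, and at the critical point k_a D_c = k_1 L, so D_c = (0.164/1.56) × 22.18 = 2.331 mg/L.
Minimum DO = C_s − D_c = 7.98 − 2.331 = 5.649 mg/L.
x_c = v t_c = 0.674 m/s × 1.267 d × 86400 s/d = 73790 m ≈ 73.8 km.

t_c ≈ 1.27 d; D_c ≈ 2.33 mg/L; min DO ≈ 5.65 mg/L; x_c ≈ 73.8 km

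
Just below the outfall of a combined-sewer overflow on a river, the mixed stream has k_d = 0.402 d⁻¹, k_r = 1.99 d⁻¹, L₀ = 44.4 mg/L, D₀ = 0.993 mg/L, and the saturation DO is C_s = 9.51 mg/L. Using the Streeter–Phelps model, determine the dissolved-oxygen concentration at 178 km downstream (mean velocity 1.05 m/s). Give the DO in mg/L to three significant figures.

DO ≈ 4.61 mg/L

Travel time t = x/v = 178 km / (1.05 m/s) = 178000 m / 1.05 m/s = 169500 s = 1.962 d.
k_d L₀/(k_r−k_d) = 0.402×44.4/(1.99−0.402) = 17.85/1.588 = 11.24 mg/L.
e^(−k_d t) = e^(−0.402×1.962) = 0.4544; e^(−k_r t) = e^(−1.99×1.962) = 0.02015.
D = 11.24 × (0.4544 − 0.02015) + 0.993 × 0.02015 = 4.881 + 0.02001 = 4.901 mg/L.
DO = C_s − D = 9.51 − 4.901 = 4.609 mg/L.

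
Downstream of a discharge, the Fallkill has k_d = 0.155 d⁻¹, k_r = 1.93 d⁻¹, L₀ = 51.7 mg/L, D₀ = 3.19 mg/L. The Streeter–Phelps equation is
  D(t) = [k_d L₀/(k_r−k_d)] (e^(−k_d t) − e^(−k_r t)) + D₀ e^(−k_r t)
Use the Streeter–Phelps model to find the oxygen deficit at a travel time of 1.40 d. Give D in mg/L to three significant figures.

k_d L₀/(k_r−k_d) = 0.155×51.7/(1.93−0.155) = 8.014/1.775 = 4.515 mg/L.
e^(−k_d t) = e^(−0.155×1.400) = 0.8049; e^(−k_r t) = e^(−1.93×1.400) = 0.06707.
D = 4.515 × (0.8049 − 0.06707) + 3.19 × 0.06707 = 3.331 + 0.2140 = 3.545 mg/L.

D ≈ 3.55 mg/L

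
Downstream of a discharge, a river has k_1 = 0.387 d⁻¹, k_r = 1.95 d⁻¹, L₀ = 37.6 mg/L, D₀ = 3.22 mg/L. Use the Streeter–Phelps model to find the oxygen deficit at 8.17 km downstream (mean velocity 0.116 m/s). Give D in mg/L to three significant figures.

D ≈ 5.55 mg/L

Travel time t = x/v = 8.17 km / (0.116 m/s) = 8170 m / 0.116 m/s = 70430 s = 0.8152 d.
k_1 L₀/(k_r−k_1) = 0.387×37.6/(1.95−0.387) = 14.55/1.563 = 9.310 mg/L.
e^(−k_1 t) = e^(−0.387×0.8152) = 0.7294; e^(−k_r t) = e^(−1.95×0.8152) = 0.2040.
D = 9.310 × (0.7294 − 0.2040) + 3.22 × 0.2040 = 4.892 + 0.6569 = 5.549 mg/L.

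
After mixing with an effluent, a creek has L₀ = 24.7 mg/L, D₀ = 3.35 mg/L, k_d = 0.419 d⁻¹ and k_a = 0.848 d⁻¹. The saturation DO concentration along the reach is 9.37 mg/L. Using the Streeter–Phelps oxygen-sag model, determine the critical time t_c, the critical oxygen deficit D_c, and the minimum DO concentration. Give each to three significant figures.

t_c = [1/(k_a−k_d)] ln[(k_a/k_d)(1 − D₀(k_a−k_d)/(k_d L₀))]
= [1/(0.848−0.419)] ln[(0.848/0.419)(1 − 3.35×0.4290/(0.419×24.7))]
= (1/0.4290) ln[2.024 × 0.8611] = 2.331 × ln(1.743) = 2.331 × 0.5555 = 1.295 d.
L(t_c) = L₀ e^(−k_d t_c) = 24.7 × 0.5813 = 14.36 mg/L, and at the critical point k_a D_c = k_d L, so D_c = (0.419/0.848) × 14.36 = 7.094 mg/L.
Minimum DO = C_s − D_c = 9.37 − 7.094 = 2.276 mg/L.

t_c ≈ 1.29 d; D_c ≈ 7.09 mg/L; min DO ≈ 2.28 mg/L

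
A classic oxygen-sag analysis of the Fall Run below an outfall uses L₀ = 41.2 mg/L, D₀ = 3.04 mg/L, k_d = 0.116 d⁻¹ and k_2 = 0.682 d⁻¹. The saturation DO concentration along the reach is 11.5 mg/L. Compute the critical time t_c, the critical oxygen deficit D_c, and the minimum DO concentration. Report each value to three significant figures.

t_c ≈ 2.34 d; D_c ≈ 5.34 mg/L; min DO ≈ 6.16 mg/L

At the critical point dD/dt = 0, so k_d L₀ e^(−k_d t) = k_2 D. Substituting D(t) from the Streeter–Phelps equation and solving for t gives
t_c = ln[(k_2/k_d)(1 − D₀(k_2−k_d)/(k_d L₀))] / (k_2−k_d).
Here k_2−k_d = 0.5660 d⁻¹ and 1 − D₀(k_2−k_d)/(k_d L₀) = 1 − 3.04×0.5660/(0.116×41.2) = 0.6400, so
t_c = ln(5.879 × 0.6400) / 0.5660 = 1.325 / 0.5660 = 2.341 d.
L(t_c) = L₀ e^(−k_d t_c) = 41.2 × 0.7622 = 31.40 mg/L, and at the critical point k_2 D_c = k_d L, so D_c = (0.116/0.682) × 31.40 = 5.341 mg/L.
Minimum DO = C_s − D_c = 11.5 − 5.341 = 6.159 mg/L.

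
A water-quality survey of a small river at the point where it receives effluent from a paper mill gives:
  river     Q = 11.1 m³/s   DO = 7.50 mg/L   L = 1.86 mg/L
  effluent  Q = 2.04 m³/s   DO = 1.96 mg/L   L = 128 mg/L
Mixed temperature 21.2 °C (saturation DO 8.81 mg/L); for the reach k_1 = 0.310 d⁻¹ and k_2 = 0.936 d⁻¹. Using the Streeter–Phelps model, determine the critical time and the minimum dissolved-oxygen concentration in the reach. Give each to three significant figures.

Mixed DO = (11.1×7.50 + 2.04×1.96)/(11.1+2.04) = 87.25/13.14 = 6.640 mg/L.
Mixed L₀ = (11.1×1.86 + 2.04×128)/(13.14) = 281.8/13.14 = 21.44 mg/L.
Initial deficit D₀ = C_s − DO₀ = 8.81 − 6.640 = 2.170 mg/L.
t_c = (1/0.6260) ln[(0.936/0.310)(1 − 2.170×0.6260/(0.310×21.44))] = 1.597 × ln(2.402) = 1.400 d.
D_c = (0.310/0.936) × 21.44 × e^(−0.310×1.400) = 0.3312 × 21.44 × 0.6479 = 4.601 mg/L.
Minimum DO = 8.81 − 4.601 = 4.209 mg/L.

t_c ≈ 1.40 d; minimum DO ≈ 4.21 mg/L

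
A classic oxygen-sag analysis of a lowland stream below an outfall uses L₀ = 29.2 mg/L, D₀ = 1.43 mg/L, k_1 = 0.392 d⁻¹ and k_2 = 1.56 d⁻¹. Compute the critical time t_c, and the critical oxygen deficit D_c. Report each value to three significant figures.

t_c = [1/(k_2−k_1)] ln[(k_2/k_1)(1 − D₀(k_2−k_1)/(k_1 L₀))]
= [1/(1.56−0.392)] ln[(1.56/0.392)(1 − 1.43×1.168/(0.392×29.2))]
= (1/1.168) ln[3.980 × 0.8541] = 0.8562 × ln(3.399) = 0.8562 × 1.223 = 1.047 d.
L(t_c) = L₀ e^(−k_1 t_c) = 29.2 × 0.6632 = 19.37 mg/L, and at the critical point k_2 D_c = k_1 L, so D_c = (0.392/1.56) × 19.37 = 4.867 mg/L.

t_c ≈ 1.05 d; D_c ≈ 4.87 mg/L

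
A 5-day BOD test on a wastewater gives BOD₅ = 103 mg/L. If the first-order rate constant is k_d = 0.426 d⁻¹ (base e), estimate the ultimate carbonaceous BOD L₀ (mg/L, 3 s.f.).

L₀ ≈ 117 mg/L

BOD₅ = L₀(1 − e^(−5k_d)) ⇒ L₀ = BOD₅ / (1 − e^(−5×0.426))
= 103 / (1 − 0.1188) = 103 / 0.8812 = 116.9 mg/L.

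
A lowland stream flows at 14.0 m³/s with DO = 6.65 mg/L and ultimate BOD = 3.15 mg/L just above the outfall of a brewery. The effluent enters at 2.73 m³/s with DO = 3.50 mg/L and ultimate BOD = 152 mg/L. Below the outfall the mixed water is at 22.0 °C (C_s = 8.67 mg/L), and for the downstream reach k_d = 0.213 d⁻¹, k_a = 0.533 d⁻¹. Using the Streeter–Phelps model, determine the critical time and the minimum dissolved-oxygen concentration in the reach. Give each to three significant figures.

Mixed DO = (14.0×6.65 + 2.73×3.50)/(14.0+2.73) = 102.7/16.73 = 6.136 mg/L.
Mixed L₀ = (14.0×3.15 + 2.73×152)/(16.73) = 459.1/16.73 = 27.44 mg/L.
Initial deficit D₀ = C_s − DO₀ = 8.67 − 6.136 = 2.534 mg/L.
t_c = (1/0.3200) ln[(0.533/0.213)(1 − 2.534×0.3200/(0.213×27.44))] = 3.125 × ln(2.155) = 2.400 d.
D_c = (0.213/0.533) × 27.44 × e^(−0.213×2.400) = 0.3996 × 27.44 × 0.5998 = 6.577 mg/L.
Minimum DO = 8.67 − 6.577 = 2.093 mg/L.

t_c ≈ 2.40 d; minimum DO ≈ 2.09 mg/L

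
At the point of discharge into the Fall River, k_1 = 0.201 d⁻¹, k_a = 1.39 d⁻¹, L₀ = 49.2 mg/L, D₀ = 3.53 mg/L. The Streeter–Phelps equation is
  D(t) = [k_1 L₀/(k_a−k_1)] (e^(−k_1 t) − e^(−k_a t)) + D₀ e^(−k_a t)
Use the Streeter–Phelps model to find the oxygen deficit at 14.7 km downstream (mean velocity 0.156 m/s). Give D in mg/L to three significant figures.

Travel time t = x/v = 14.7 km / (0.156 m/s) = 14700 m / 0.156 m/s = 94230 s = 1.091 d.
k_1 L₀/(k_a−k_1) = 0.201×49.2/(1.39−0.201) = 9.889/1.189 = 8.317 mg/L.
e^(−k_1 t) = e^(−0.201×1.091) = 0.8031; e^(−k_a t) = e^(−1.39×1.091) = 0.2196.
D = 8.317 × (0.8031 − 0.2196) + 3.53 × 0.2196 = 4.854 + 0.7752 = 5.629 mg/L.

D ≈ 5.63 mg/L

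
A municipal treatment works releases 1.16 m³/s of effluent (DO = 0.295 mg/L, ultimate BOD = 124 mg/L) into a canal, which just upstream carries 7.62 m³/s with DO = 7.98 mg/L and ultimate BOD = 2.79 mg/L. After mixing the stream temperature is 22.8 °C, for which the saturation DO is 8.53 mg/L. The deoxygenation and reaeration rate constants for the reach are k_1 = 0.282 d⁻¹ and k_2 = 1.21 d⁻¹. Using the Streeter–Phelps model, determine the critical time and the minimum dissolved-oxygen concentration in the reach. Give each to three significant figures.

t_c ≈ 1.22 d; minimum DO ≈ 5.43 mg/L

Mixed DO = (7.62×7.98 + 1.16×0.295)/(7.62+1.16) = 61.15/8.780 = 6.965 mg/L.
Mixed L₀ = (7.62×2.79 + 1.16×124)/(8.780) = 165.1/8.780 = 18.80 mg/L.
Initial deficit D₀ = C_s − DO₀ = 8.53 − 6.965 = 1.565 mg/L.
t_c = (1/0.9280) ln[(1.21/0.282)(1 − 1.565×0.9280/(0.282×18.80))] = 1.078 × ln(3.115) = 1.225 d.
D_c = (0.282/1.21) × 18.80 × e^(−0.282×1.225) = 0.2331 × 18.80 × 0.7080 = 3.103 mg/L.
Minimum DO = 8.53 − 3.103 = 5.427 mg/L.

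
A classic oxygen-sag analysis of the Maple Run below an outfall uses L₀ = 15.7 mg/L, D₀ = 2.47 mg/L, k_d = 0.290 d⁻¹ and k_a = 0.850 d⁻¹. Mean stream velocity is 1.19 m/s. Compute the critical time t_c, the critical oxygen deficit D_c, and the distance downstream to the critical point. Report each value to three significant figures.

t_c = [1/(k_a−k_d)] ln[(k_a/k_d)(1 − D₀(k_a−k_d)/(k_d L₀))]
= [1/(0.850−0.290)] ln[(0.850/0.290)(1 − 2.47×0.5600/(0.290×15.7))]
= (1/0.5600) ln[2.931 × 0.6962] = 1.786 × ln(2.041) = 1.786 × 0.7132 = 1.274 d.
L(t_c) = L₀ e^(−k_d t_c) = 15.7 × 0.6912 = 10.85 mg/L, and at the critical point k_a D_c = k_d L, so D_c = (0.290/0.850) × 10.85 = 3.702 mg/L.
x_c = v t_c = 1.19 m/s × 1.274 d × 86400 s/d = 131000 m ≈ 131 km.

t_c ≈ 1.27 d; D_c ≈ 3.70 mg/L; x_c ≈ 131 km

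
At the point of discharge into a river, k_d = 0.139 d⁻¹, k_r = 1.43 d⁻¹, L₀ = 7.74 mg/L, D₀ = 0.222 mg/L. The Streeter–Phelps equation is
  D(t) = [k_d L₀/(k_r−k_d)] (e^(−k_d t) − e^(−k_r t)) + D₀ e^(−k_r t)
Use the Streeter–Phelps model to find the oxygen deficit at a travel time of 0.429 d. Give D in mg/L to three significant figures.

D ≈ 0.454 mg/L

k_d L₀/(k_r−k_d) = 0.139×7.74/(1.43−0.139) = 1.076/1.291 = 0.8334 mg/L.
e^(−k_d t) = e^(−0.139×0.4290) = 0.9421; e^(−k_r t) = e^(−1.43×0.4290) = 0.5415.
D = 0.8334 × (0.9421 − 0.5415) + 0.222 × 0.5415 = 0.3339 + 0.1202 = 0.4541 mg/L.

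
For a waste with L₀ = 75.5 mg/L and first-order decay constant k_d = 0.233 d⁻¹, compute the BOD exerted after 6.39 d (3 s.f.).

y_t = L₀(1 − e^(−k_d t)) = 75.5 × (1 − e^(−0.233×6.39))
= 75.5 × (1 − 0.2256) = 75.5 × 0.7744 = 58.47 mg/L.

y ≈ 58.5 mg/L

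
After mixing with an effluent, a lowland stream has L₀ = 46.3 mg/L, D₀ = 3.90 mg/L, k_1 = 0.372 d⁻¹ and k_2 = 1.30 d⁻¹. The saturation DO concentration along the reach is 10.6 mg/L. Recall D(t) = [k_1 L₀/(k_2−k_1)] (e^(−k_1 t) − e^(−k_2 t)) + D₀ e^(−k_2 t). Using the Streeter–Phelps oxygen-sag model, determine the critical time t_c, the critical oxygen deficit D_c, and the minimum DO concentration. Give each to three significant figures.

t_c ≈ 1.09 d; D_c ≈ 8.82 mg/L; min DO ≈ 1.78 mg/L

t_c = [1/(k_2−k_1)] ln[(k_2/k_1)(1 − D₀(k_2−k_1)/(k_1 L₀))]
= [1/(1.30−0.372)] ln[(1.30/0.372)(1 − 3.90×0.9280/(0.372×46.3))]
= (1/0.9280) ln[3.495 × 0.7899] = 1.078 × ln(2.760) = 1.078 × 1.015 = 1.094 d.
L(t_c) = L₀ e^(−k_1 t_c) = 46.3 × 0.6656 = 30.82 mg/L, and at the critical point k_2 D_c = k_1 L, so D_c = (0.372/1.30) × 30.82 = 8.819 mg/L.
Minimum DO = C_s − D_c = 10.6 − 8.819 = 1.781 mg/L.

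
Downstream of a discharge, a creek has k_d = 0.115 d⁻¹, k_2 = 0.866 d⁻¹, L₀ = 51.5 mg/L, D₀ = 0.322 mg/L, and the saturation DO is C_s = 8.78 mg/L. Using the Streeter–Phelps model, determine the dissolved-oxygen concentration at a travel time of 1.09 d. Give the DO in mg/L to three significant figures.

DO ≈ 4.77 mg/L

k_d L₀/(k_2−k_d) = 0.115×51.5/(0.866−0.115) = 5.923/0.7510 = 7.886 mg/L.
e^(−k_d t) = e^(−0.115×1.090) = 0.8822; e^(−k_2 t) = e^(−0.866×1.090) = 0.3891.
D = 7.886 × (0.8822 − 0.3891) + 0.322 × 0.3891 = 3.889 + 0.1253 = 4.014 mg/L.
DO = C_s − D = 8.78 − 4.014 = 4.766 mg/L.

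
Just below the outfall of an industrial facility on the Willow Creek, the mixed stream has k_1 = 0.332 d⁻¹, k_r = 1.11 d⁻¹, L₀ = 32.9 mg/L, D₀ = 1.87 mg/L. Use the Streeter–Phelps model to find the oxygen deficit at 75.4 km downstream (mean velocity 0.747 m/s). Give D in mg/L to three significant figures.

Travel time t = x/v = 75.4 km / (0.747 m/s) = 75400 m / 0.747 m/s = 100900 s = 1.168 d.
k_1 L₀/(k_r−k_1) = 0.332×32.9/(1.11−0.332) = 10.92/0.7780 = 14.04 mg/L.
e^(−k_1 t) = e^(−0.332×1.168) = 0.6785; e^(−k_r t) = e^(−1.11×1.168) = 0.2734.
D = 14.04 × (0.6785 − 0.2734) + 1.87 × 0.2734 = 5.687 + 0.5113 = 6.199 mg/L.

D ≈ 6.20 mg/L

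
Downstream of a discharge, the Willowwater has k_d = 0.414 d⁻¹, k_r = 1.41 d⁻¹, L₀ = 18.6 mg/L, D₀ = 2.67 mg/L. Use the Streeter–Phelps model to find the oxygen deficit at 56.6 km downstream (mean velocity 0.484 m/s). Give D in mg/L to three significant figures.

Travel time t = x/v = 56.6 km / (0.484 m/s) = 56600 m / 0.484 m/s = 116900 s = 1.353 d.
k_d L₀/(k_r−k_d) = 0.414×18.6/(1.41−0.414) = 7.700/0.9960 = 7.731 mg/L.
e^(−k_d t) = e^(−0.414×1.353) = 0.5710; e^(−k_r t) = e^(−1.41×1.353) = 0.1483.
D = 7.731 × (0.5710 − 0.1483) + 2.67 × 0.1483 = 3.268 + 0.3960 = 3.664 mg/L.

D ≈ 3.66 mg/L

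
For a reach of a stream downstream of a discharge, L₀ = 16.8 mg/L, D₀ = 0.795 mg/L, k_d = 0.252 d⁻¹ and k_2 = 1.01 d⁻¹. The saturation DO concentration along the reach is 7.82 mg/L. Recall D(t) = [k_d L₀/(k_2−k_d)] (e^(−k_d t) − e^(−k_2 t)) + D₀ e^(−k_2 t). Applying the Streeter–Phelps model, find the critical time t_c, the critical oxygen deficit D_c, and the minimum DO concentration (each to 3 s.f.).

t_c ≈ 1.63 d; D_c ≈ 2.78 mg/L; min DO ≈ 5.04 mg/L

At the critical point dD/dt = 0, so k_d L₀ e^(−k_d t) = k_2 D. Substituting D(t) from the Streeter–Phelps equation and solving for t gives
t_c = ln[(k_2/k_d)(1 − D₀(k_2−k_d)/(k_d L₀))] / (k_2−k_d).
Here k_2−k_d = 0.7580 d⁻¹ and 1 − D₀(k_2−k_d)/(k_d L₀) = 1 − 0.795×0.7580/(0.252×16.8) = 0.8577, so
t_c = ln(4.008 × 0.8577) / 0.7580 = 1.235 / 0.7580 = 1.629 d.
D_c = (k_d/k_2) L₀ e^(−k_d t_c) = (0.252/1.01) × 16.8 × e^(−0.252×1.629) = 0.2495 × 16.8 × 0.6633 = 2.780 mg/L.
Minimum DO = C_s − D_c = 7.82 − 2.780 = 5.040 mg/L.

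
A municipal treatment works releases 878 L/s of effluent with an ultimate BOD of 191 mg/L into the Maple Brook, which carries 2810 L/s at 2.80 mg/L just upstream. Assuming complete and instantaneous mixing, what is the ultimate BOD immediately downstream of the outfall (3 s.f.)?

Flow-weighted mixing: C = (Q_r C_r + Q_w C_w)/(Q_r + Q_w)
= (2810×2.80 + 878×191)/(2810 + 878) = 175600/3688 = 47.60 mg/L.

47.6 mg/L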